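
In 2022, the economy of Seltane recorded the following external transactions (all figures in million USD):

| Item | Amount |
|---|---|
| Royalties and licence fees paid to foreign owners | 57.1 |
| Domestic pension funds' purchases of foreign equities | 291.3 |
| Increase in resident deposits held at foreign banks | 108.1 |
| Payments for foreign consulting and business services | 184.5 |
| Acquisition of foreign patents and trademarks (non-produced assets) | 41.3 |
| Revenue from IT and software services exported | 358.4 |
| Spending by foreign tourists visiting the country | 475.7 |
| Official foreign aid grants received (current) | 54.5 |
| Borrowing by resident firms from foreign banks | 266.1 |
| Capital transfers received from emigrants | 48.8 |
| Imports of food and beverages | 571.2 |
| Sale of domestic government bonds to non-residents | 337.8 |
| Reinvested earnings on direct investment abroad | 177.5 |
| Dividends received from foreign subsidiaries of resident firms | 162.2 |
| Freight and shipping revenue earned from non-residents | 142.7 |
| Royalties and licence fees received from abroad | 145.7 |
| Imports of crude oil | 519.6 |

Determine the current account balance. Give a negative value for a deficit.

184.3

Goods: -519.6 - 571.2 = -1090.8
Services: 142.7 - 57.1 + 358.4 + 145.7 + 475.7 - 184.5 = 880.9
Primary income: 177.5 + 162.2 = 339.7
Secondary income: 54.5
Current account = (-1090.8) + 880.9 + 339.7 + 54.5 = 184.3
(Excluded from the current account — financial account: domestic pension funds' purchases of foreign equities 291.3, increase in resident deposits held at foreign banks 108.1, borrowing by resident firms from foreign banks 266.1, sale of domestic government bonds to non-residents 337.8; capital account: acquisition of foreign patents and trademarks (non-produced assets) 41.3, capital transfers received from emigrants 48.8.)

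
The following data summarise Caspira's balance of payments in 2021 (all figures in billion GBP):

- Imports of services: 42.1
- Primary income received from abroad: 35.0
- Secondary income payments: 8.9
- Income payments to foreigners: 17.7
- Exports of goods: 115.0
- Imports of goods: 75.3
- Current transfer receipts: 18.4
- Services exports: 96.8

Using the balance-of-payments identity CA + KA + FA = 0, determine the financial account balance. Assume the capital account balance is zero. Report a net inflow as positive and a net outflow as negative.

Goods balance = 115.0 - 75.3 = 39.7
Services balance = 96.8 - 42.1 = 54.7
Trade balance (goods + services) = 39.7 + 54.7 = 94.4
Net primary income = 35.0 - 17.7 = 17.3
Net secondary income = 18.4 - 8.9 = 9.5
Current account = 94.4 + 17.3 + 9.5 = 121.2
Financial account = -(121.2) = -121.2

-121.2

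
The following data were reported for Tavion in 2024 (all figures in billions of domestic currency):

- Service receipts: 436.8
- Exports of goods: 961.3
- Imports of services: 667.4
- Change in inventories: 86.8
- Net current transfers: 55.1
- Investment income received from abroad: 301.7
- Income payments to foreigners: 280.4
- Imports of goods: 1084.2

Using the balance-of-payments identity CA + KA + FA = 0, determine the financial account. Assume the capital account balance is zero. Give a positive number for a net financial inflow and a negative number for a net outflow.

Goods balance = 961.3 - 1084.2 = -122.9
Services balance = 436.8 - 667.4 = -230.6
Trade balance (goods + services) = -122.9 + (-230.6) = -353.5
Net primary income = 301.7 - 280.4 = 21.3
Net secondary income = 55.1
Current account = -353.5 + 21.3 + 55.1 = -277.1
Financial account = -(-277.1) = 277.1

277.1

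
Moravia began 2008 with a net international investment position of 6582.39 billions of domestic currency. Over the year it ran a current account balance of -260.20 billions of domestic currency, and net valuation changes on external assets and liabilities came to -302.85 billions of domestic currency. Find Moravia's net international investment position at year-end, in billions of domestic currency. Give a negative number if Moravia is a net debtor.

Change in NIIP = current account + net valuation change = -260.20 + (-302.85) = -563.05
End-of-year NIIP = 6582.39 + (-563.05) = 6019.34

6019.34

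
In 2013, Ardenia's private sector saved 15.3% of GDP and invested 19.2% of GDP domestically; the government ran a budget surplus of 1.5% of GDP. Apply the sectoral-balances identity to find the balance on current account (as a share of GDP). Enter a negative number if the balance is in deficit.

By the sectoral-balances identity, CA = (S_private - I) + (T - G).
Private balance = 15.3 - 19.2 = -3.9
Government balance (T - G) = 1.5
CA = -3.9 + 1.5 = -2.4

-2.4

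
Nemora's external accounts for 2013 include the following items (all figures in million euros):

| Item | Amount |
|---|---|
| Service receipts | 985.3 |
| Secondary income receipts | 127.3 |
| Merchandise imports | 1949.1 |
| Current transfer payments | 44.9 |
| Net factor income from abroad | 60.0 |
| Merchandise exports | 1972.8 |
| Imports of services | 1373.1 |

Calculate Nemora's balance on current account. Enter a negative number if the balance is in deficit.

Goods balance = 1972.8 - 1949.1 = 23.7
Services balance = 985.3 - 1373.1 = -387.8
Trade balance (goods + services) = 23.7 + (-387.8) = -364.1
Net primary income = 60.0
Net secondary income = 127.3 - 44.9 = 82.4
Current account = -364.1 + 60.0 + 82.4 = -221.7

-221.7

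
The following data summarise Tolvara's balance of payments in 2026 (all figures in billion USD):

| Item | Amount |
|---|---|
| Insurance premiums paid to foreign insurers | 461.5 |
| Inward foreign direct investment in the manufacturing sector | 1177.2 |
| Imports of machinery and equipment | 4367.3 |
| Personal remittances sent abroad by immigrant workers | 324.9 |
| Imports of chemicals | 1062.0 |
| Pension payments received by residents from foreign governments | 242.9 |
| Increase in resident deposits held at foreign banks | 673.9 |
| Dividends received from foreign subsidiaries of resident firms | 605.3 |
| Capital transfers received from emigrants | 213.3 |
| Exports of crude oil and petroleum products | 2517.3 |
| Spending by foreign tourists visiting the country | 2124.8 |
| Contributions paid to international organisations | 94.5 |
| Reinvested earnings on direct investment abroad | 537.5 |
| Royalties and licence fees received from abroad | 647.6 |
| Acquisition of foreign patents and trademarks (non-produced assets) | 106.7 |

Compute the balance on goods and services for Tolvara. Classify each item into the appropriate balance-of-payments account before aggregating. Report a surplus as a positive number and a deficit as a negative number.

Goods: -1062.0 + 2517.3 - 4367.3 = -2912.0
Services: 2124.8 + 647.6 - 461.5 = 2310.9
Trade balance = -2912.0 + 2310.9 = -601.1
(Excluded from the trade balance — financial account: inward foreign direct investment in the manufacturing sector 1177.2, increase in resident deposits held at foreign banks 673.9; secondary income: personal remittances sent abroad by immigrant workers 324.9, pension payments received by residents from foreign governments 242.9, contributions paid to international organisations 94.5; primary income: dividends received from foreign subsidiaries of resident firms 605.3, reinvested earnings on direct investment abroad 537.5; capital account: capital transfers received from emigrants 213.3, acquisition of foreign patents and trademarks (non-produced assets) 106.7.)

-601.1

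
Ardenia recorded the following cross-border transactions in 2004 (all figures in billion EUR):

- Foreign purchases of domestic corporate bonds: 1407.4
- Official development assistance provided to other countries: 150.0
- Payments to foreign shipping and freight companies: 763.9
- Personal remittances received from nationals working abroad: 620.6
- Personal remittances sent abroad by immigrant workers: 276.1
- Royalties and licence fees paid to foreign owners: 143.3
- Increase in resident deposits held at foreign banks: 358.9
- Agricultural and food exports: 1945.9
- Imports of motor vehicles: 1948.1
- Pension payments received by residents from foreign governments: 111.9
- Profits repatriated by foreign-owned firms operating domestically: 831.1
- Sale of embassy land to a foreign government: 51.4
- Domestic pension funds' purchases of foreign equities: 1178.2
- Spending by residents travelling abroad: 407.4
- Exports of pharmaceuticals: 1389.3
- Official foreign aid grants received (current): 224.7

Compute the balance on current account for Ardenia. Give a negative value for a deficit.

-227.5

Goods: 1389.3 - 1948.1 + 1945.9 = 1387.1
Services: -763.9 - 143.3 - 407.4 = -1314.6
Primary income: -831.1
Secondary income: -276.1 - 150.0 + 620.6 + 224.7 + 111.9 = 531.1
Current account = 1387.1 + (-1314.6) + (-831.1) + 531.1 = -227.5
(Excluded from the current account — financial account: foreign purchases of domestic corporate bonds 1407.4, increase in resident deposits held at foreign banks 358.9, domestic pension funds' purchases of foreign equities 1178.2; capital account: sale of embassy land to a foreign government 51.4.)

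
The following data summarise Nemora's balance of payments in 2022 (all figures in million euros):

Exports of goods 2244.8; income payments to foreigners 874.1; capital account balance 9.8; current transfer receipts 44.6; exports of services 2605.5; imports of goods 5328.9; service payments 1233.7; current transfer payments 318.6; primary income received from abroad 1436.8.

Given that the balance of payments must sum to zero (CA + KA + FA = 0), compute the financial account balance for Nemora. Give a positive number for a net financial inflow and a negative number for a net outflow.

Goods balance = 2244.8 - 5328.9 = -3084.1
Services balance = 2605.5 - 1233.7 = 1371.8
Trade balance (goods + services) = -3084.1 + 1371.8 = -1712.3
Net primary income = 1436.8 - 874.1 = 562.7
Net secondary income = 44.6 - 318.6 = -274.0
Current account = -1712.3 + 562.7 + (-274.0) = -1423.6
Financial account = -(-1423.6 + 9.8) = 1413.8

1413.8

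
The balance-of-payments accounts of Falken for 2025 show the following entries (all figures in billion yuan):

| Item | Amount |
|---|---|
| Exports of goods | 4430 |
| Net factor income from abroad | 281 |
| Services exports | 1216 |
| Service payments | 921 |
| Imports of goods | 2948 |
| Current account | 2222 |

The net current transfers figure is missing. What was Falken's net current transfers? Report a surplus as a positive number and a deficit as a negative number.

Current account = goods balance + services balance + net primary income + net secondary income
Sum of the known components = 2058
Net current transfers = CA - (known components) = 2222 - 2058 = 164

164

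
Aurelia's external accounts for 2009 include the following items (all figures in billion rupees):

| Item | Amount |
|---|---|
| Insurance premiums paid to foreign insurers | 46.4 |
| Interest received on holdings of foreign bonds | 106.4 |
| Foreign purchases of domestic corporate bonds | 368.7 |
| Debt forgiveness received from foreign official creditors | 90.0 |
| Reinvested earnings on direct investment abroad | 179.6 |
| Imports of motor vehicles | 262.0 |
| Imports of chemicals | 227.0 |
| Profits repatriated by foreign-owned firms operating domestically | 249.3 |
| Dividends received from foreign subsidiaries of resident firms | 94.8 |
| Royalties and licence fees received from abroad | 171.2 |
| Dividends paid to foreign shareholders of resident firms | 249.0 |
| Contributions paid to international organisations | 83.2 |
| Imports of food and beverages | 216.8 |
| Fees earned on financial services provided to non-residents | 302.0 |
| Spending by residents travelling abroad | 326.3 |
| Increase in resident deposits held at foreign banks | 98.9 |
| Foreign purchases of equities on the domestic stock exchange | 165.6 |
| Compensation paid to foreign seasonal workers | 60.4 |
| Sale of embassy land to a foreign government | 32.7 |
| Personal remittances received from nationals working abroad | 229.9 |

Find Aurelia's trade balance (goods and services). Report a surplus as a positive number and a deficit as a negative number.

Goods: -227.0 - 216.8 - 262.0 = -705.8
Services: 302.0 - 326.3 - 46.4 + 171.2 = 100.5
Trade balance = -705.8 + 100.5 = -605.3
(Excluded from the trade balance — primary income: interest received on holdings of foreign bonds 106.4, reinvested earnings on direct investment abroad 179.6, profits repatriated by foreign-owned firms operating domestically 249.3, dividends received from foreign subsidiaries of resident firms 94.8, dividends paid to foreign shareholders of resident firms 249.0, compensation paid to foreign seasonal workers 60.4; financial account: foreign purchases of domestic corporate bonds 368.7, increase in resident deposits held at foreign banks 98.9, foreign purchases of equities on the domestic stock exchange 165.6; capital account: debt forgiveness received from foreign official creditors 90.0, sale of embassy land to a foreign government 32.7; secondary income: contributions paid to international organisations 83.2, personal remittances received from nationals working abroad 229.9.)

-605.3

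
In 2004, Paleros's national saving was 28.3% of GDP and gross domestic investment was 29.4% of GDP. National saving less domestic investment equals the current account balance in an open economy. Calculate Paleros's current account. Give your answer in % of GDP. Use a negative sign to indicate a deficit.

S - I = CA (net lending to the rest of the world).
CA = S - I = 28.3 - 29.4 = -1.1

-1.1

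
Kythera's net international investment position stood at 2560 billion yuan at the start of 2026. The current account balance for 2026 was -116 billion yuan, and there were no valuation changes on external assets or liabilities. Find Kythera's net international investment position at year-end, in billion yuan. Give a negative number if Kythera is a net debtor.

2444

With no valuation effects, change in NIIP = current account = -116
End-of-year NIIP = 2560 + (-116) = 2444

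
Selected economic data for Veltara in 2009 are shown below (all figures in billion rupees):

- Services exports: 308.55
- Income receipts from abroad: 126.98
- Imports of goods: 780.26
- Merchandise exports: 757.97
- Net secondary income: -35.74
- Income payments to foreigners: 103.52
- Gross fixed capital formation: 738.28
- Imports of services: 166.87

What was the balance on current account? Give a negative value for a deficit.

107.11

Goods balance = 757.97 - 780.26 = -22.29
Services balance = 308.55 - 166.87 = 141.68
Trade balance (goods + services) = -22.29 + 141.68 = 119.39
Net primary income = 126.98 - 103.52 = 23.46
Net secondary income = -35.74
Current account = 119.39 + 23.46 + (-35.74) = 107.11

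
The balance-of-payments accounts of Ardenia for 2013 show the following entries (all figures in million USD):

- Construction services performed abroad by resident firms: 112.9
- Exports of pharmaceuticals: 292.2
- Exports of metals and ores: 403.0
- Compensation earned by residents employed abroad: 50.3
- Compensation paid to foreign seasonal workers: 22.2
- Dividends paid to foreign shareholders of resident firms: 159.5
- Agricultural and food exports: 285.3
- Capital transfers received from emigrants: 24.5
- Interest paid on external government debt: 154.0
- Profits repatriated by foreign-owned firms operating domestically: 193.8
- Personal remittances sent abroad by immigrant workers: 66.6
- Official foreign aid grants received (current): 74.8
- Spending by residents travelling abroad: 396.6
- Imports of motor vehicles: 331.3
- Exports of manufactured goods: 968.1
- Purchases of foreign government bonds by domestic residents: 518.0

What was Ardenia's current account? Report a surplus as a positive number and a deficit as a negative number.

862.6

Goods: -331.3 + 292.2 + 403.0 + 968.1 + 285.3 = 1617.3
Services: 112.9 - 396.6 = -283.7
Primary income: -193.8 + 50.3 - 159.5 - 22.2 - 154.0 = -479.2
Secondary income: -66.6 + 74.8 = 8.2
Current account = 1617.3 + (-283.7) + (-479.2) + 8.2 = 862.6
(Excluded from the current account — capital account: capital transfers received from emigrants 24.5; financial account: purchases of foreign government bonds by domestic residents 518.0.)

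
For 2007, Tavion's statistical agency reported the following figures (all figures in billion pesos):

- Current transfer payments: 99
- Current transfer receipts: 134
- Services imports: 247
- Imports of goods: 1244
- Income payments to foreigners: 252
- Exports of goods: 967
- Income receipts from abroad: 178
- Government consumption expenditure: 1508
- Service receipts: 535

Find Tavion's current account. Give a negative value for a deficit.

-28

Goods balance = 967 - 1244 = -277
Services balance = 535 - 247 = 288
Trade balance (goods + services) = -277 + 288 = 11
Net primary income = 178 - 252 = -74
Net secondary income = 134 - 99 = 35
Current account = 11 + (-74) + 35 = -28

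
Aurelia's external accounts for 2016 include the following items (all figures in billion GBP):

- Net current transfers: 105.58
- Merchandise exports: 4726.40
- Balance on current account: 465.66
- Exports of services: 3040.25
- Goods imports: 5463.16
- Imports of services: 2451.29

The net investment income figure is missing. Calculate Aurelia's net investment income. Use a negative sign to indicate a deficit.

Current account = goods balance + services balance + net primary income + net secondary income
Sum of the known components = -42.22
Net investment income = CA - (known components) = 465.66 - (-42.22) = 507.88

507.88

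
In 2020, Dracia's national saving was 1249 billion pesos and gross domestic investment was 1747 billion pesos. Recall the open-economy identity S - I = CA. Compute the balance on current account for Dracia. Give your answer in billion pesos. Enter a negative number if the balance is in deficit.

-498

CA = S - I = 1249 - 1747 = -498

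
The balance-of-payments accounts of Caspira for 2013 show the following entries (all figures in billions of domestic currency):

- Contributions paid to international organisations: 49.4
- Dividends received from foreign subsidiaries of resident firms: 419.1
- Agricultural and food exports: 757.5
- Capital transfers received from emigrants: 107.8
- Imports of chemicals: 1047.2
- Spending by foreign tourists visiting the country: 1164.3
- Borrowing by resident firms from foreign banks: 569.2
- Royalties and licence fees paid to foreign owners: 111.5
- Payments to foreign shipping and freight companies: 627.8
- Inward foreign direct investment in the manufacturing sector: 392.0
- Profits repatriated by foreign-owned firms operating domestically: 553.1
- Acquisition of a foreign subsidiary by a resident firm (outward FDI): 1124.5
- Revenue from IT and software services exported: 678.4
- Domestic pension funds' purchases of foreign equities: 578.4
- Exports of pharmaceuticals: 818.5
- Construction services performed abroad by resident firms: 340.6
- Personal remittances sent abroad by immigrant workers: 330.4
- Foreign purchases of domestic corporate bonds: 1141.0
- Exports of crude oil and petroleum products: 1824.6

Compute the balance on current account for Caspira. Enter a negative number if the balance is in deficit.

Goods: 1824.6 - 1047.2 + 757.5 + 818.5 = 2353.4
Services: -111.5 + 1164.3 + 678.4 - 627.8 + 340.6 = 1444.0
Primary income: -553.1 + 419.1 = -134.0
Secondary income: -49.4 - 330.4 = -379.8
Current account = 2353.4 + 1444.0 + (-134.0) + (-379.8) = 3283.6
(Excluded from the current account — capital account: capital transfers received from emigrants 107.8; financial account: borrowing by resident firms from foreign banks 569.2, inward foreign direct investment in the manufacturing sector 392.0, acquisition of a foreign subsidiary by a resident firm (outward FDI) 1124.5, domestic pension funds' purchases of foreign equities 578.4, foreign purchases of domestic corporate bonds 1141.0.)

3283.6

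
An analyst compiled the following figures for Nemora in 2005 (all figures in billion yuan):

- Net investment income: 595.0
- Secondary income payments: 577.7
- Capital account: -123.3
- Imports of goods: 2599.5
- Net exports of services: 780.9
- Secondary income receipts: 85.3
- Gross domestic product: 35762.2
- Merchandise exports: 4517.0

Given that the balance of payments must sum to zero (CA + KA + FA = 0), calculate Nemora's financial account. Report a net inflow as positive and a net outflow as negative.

-2677.7

Goods balance = 4517.0 - 2599.5 = 1917.5
Services balance = 780.9
Trade balance (goods + services) = 1917.5 + 780.9 = 2698.4
Net primary income = 595.0
Net secondary income = 85.3 - 577.7 = -492.4
Current account = 2698.4 + 595.0 + (-492.4) = 2801.0
Financial account = -(2801.0 + (-123.3)) = -2677.7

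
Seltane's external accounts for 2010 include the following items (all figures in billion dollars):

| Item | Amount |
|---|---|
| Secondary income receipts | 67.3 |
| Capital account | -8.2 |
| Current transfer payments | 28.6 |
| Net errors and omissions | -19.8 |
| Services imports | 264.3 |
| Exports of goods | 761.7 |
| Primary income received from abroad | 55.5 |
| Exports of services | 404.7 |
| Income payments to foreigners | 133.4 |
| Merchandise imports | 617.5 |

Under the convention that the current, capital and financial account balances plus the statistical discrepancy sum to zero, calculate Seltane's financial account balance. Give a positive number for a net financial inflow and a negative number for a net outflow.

Goods balance = 761.7 - 617.5 = 144.2
Services balance = 404.7 - 264.3 = 140.4
Trade balance (goods + services) = 144.2 + 140.4 = 284.6
Net primary income = 55.5 - 133.4 = -77.9
Net secondary income = 67.3 - 28.6 = 38.7
Current account = 284.6 + (-77.9) + 38.7 = 245.4
Financial account = -(245.4 + (-8.2) + (-19.8)) = -217.4

-217.4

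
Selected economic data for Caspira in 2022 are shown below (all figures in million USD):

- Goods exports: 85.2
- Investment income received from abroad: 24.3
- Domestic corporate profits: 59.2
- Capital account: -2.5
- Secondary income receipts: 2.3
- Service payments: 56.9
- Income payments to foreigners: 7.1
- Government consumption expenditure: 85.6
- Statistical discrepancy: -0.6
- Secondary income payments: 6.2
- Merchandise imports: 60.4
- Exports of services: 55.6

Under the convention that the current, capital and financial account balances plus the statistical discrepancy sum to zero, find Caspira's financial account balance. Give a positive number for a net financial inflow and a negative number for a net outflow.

Goods balance = 85.2 - 60.4 = 24.8
Services balance = 55.6 - 56.9 = -1.3
Trade balance (goods + services) = 24.8 + (-1.3) = 23.5
Net primary income = 24.3 - 7.1 = 17.2
Net secondary income = 2.3 - 6.2 = -3.9
Current account = 23.5 + 17.2 + (-3.9) = 36.8
Financial account = -(36.8 + (-2.5) + (-0.6)) = -33.7

-33.7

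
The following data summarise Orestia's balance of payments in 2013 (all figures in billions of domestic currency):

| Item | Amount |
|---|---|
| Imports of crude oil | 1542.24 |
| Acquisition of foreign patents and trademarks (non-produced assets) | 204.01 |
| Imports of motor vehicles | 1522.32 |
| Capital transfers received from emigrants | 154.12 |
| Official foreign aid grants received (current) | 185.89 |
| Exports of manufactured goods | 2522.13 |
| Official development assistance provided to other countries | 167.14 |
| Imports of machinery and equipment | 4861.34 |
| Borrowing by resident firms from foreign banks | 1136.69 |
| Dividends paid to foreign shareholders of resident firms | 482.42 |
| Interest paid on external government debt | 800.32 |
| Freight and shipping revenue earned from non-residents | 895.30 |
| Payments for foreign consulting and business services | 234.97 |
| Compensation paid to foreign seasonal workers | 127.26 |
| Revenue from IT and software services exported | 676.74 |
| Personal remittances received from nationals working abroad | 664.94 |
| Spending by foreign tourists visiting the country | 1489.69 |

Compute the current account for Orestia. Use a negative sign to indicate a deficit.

Goods: -1522.32 + 2522.13 - 4861.34 - 1542.24 = -5403.77
Services: -234.97 + 895.30 + 676.74 + 1489.69 = 2826.76
Primary income: -482.42 - 127.26 - 800.32 = -1410.00
Secondary income: -167.14 + 664.94 + 185.89 = 683.69
Current account = (-5403.77) + 2826.76 + (-1410.00) + 683.69 = -3303.32
(Excluded from the current account — capital account: acquisition of foreign patents and trademarks (non-produced assets) 204.01, capital transfers received from emigrants 154.12; financial account: borrowing by resident firms from foreign banks 1136.69.)

-3303.32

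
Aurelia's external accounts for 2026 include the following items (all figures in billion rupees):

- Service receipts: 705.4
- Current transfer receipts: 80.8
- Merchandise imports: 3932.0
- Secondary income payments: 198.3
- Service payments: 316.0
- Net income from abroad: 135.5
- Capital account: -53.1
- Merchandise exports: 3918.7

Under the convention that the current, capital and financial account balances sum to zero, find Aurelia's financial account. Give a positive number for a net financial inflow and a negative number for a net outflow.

-341.0

Goods balance = 3918.7 - 3932.0 = -13.3
Services balance = 705.4 - 316.0 = 389.4
Trade balance (goods + services) = -13.3 + 389.4 = 376.1
Net primary income = 135.5
Net secondary income = 80.8 - 198.3 = -117.5
Current account = 376.1 + 135.5 + (-117.5) = 394.1
Financial account = -(394.1 + (-53.1)) = -341.0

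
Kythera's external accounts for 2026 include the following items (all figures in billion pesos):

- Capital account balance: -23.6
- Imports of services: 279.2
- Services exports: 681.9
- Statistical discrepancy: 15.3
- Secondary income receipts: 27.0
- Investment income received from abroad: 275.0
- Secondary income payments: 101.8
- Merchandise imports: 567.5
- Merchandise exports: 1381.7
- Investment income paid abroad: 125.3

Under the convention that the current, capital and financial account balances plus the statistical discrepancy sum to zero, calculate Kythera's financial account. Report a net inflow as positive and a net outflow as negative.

-1283.5

Goods balance = 1381.7 - 567.5 = 814.2
Services balance = 681.9 - 279.2 = 402.7
Trade balance (goods + services) = 814.2 + 402.7 = 1216.9
Net primary income = 275.0 - 125.3 = 149.7
Net secondary income = 27.0 - 101.8 = -74.8
Current account = 1216.9 + 149.7 + (-74.8) = 1291.8
Financial account = -(1291.8 + (-23.6) + 15.3) = -1283.5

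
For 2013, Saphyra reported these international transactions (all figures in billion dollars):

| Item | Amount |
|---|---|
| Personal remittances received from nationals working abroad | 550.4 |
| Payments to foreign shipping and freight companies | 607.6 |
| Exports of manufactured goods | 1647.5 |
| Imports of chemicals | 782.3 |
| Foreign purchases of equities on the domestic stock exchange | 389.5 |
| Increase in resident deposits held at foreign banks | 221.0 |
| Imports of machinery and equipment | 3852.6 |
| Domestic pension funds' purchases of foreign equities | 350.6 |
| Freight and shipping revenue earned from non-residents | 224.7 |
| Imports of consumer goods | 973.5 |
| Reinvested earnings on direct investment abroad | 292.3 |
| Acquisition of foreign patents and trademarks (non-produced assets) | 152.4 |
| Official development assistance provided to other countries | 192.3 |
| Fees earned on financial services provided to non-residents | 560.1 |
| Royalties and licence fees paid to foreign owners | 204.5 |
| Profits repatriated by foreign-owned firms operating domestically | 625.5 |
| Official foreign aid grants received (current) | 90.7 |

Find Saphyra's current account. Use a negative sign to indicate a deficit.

-3872.6

Goods: -3852.6 + 1647.5 - 973.5 - 782.3 = -3960.9
Services: 224.7 + 560.1 - 607.6 - 204.5 = -27.3
Primary income: 292.3 - 625.5 = -333.2
Secondary income: 90.7 - 192.3 + 550.4 = 448.8
Current account = (-3960.9) + (-27.3) + (-333.2) + 448.8 = -3872.6
(Excluded from the current account — financial account: foreign purchases of equities on the domestic stock exchange 389.5, increase in resident deposits held at foreign banks 221.0, domestic pension funds' purchases of foreign equities 350.6; capital account: acquisition of foreign patents and trademarks (non-produced assets) 152.4.)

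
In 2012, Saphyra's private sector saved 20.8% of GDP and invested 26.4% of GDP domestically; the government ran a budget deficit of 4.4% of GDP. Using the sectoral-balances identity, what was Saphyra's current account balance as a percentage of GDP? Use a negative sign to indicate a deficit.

By the sectoral-balances identity, CA = (S_private - I) + (T - G).
Private balance = 20.8 - 26.4 = -5.6
Government balance (T - G) = -4.4
CA = -5.6 + (-4.4) = -10.0

-10.0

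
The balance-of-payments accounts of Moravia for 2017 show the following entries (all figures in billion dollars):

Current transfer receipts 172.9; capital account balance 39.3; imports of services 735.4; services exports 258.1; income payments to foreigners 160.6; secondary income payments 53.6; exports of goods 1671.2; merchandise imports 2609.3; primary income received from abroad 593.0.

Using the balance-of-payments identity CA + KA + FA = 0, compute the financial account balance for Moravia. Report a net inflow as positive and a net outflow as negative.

824.4

Goods balance = 1671.2 - 2609.3 = -938.1
Services balance = 258.1 - 735.4 = -477.3
Trade balance (goods + services) = -938.1 + (-477.3) = -1415.4
Net primary income = 593.0 - 160.6 = 432.4
Net secondary income = 172.9 - 53.6 = 119.3
Current account = -1415.4 + 432.4 + 119.3 = -863.7
Financial account = -(-863.7 + 39.3) = 824.4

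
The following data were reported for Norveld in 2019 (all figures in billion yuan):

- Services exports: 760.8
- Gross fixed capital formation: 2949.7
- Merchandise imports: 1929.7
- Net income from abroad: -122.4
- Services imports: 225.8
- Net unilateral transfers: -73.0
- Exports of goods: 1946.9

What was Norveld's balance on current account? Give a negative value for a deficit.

356.8

Goods balance = 1946.9 - 1929.7 = 17.2
Services balance = 760.8 - 225.8 = 535.0
Trade balance (goods + services) = 17.2 + 535.0 = 552.2
Net primary income = -122.4
Net secondary income = -73.0
Current account = 552.2 + (-122.4) + (-73.0) = 356.8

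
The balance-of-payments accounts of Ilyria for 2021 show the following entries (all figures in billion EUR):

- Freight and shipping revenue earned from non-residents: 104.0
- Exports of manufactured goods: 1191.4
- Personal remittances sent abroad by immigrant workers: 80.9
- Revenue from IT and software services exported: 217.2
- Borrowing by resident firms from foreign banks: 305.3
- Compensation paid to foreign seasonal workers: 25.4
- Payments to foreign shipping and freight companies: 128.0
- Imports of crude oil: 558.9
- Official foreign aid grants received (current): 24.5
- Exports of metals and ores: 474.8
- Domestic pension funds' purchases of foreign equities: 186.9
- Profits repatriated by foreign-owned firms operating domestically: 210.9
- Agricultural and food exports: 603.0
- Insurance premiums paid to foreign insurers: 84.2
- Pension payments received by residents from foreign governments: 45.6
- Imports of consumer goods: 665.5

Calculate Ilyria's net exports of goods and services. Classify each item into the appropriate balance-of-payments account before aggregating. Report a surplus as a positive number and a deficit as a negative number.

1153.8

Goods: 474.8 + 1191.4 + 603.0 - 558.9 - 665.5 = 1044.8
Services: -128.0 + 217.2 + 104.0 - 84.2 = 109.0
Trade balance = 1044.8 + 109.0 = 1153.8
(Excluded from the trade balance — secondary income: personal remittances sent abroad by immigrant workers 80.9, official foreign aid grants received (current) 24.5, pension payments received by residents from foreign governments 45.6; financial account: borrowing by resident firms from foreign banks 305.3, domestic pension funds' purchases of foreign equities 186.9; primary income: compensation paid to foreign seasonal workers 25.4, profits repatriated by foreign-owned firms operating domestically 210.9.)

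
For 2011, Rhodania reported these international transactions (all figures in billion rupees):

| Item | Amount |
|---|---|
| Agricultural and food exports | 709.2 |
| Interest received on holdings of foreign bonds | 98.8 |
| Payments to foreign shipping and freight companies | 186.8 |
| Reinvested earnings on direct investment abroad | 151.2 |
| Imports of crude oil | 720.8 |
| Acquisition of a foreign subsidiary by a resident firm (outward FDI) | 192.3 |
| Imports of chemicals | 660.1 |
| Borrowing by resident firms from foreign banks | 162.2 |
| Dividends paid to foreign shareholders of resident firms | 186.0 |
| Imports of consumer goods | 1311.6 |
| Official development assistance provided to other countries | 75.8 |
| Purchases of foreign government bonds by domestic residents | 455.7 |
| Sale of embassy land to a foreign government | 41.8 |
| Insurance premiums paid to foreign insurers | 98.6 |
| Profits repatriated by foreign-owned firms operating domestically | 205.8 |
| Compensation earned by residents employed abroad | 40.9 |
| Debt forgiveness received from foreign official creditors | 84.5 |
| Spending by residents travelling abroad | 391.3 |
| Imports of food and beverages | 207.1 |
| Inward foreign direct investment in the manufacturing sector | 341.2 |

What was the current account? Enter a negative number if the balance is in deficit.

-3043.8

Goods: -1311.6 - 660.1 + 709.2 - 720.8 - 207.1 = -2190.4
Services: -98.6 - 391.3 - 186.8 = -676.7
Primary income: 40.9 + 98.8 + 151.2 - 186.0 - 205.8 = -100.9
Secondary income: -75.8
Current account = (-2190.4) + (-676.7) + (-100.9) + (-75.8) = -3043.8
(Excluded from the current account — financial account: acquisition of a foreign subsidiary by a resident firm (outward FDI) 192.3, borrowing by resident firms from foreign banks 162.2, purchases of foreign government bonds by domestic residents 455.7, inward foreign direct investment in the manufacturing sector 341.2; capital account: sale of embassy land to a foreign government 41.8, debt forgiveness received from foreign official creditors 84.5.)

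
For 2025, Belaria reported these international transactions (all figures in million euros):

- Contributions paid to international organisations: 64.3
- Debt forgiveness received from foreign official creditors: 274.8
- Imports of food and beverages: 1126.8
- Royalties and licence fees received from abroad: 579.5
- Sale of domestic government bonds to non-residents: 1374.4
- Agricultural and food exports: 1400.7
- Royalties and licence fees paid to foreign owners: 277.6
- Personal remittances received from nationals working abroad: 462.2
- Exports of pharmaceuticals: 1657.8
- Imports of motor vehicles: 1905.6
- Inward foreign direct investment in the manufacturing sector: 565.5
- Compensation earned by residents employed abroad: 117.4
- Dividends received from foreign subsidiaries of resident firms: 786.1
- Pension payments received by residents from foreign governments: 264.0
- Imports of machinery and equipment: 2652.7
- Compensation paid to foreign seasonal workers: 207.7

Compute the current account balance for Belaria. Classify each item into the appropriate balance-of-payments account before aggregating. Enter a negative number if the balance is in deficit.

-967.0

Goods: 1400.7 - 1126.8 - 2652.7 + 1657.8 - 1905.6 = -2626.6
Services: -277.6 + 579.5 = 301.9
Primary income: 786.1 - 207.7 + 117.4 = 695.8
Secondary income: 462.2 - 64.3 + 264.0 = 661.9
Current account = (-2626.6) + 301.9 + 695.8 + 661.9 = -967.0
(Excluded from the current account — capital account: debt forgiveness received from foreign official creditors 274.8; financial account: sale of domestic government bonds to non-residents 1374.4, inward foreign direct investment in the manufacturing sector 565.5.)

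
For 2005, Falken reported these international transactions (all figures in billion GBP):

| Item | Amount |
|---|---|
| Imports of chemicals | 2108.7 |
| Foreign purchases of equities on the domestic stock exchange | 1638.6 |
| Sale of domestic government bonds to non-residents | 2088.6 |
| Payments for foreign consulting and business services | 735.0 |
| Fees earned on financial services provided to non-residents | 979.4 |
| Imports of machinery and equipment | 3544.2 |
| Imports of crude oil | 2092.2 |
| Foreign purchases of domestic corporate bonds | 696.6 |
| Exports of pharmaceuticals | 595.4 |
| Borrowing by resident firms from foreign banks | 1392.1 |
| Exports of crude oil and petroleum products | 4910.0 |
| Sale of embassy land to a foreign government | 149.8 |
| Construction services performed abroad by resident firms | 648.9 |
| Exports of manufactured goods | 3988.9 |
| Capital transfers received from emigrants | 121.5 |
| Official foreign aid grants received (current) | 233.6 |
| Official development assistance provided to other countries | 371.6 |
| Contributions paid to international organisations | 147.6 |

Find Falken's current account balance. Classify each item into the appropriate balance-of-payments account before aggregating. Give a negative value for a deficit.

Goods: -3544.2 + 595.4 - 2108.7 + 3988.9 + 4910.0 - 2092.2 = 1749.2
Services: 979.4 - 735.0 + 648.9 = 893.3
Secondary income: -371.6 + 233.6 - 147.6 = -285.6
Current account = 1749.2 + 893.3 + (-285.6) = 2356.9
(Excluded from the current account — financial account: foreign purchases of equities on the domestic stock exchange 1638.6, sale of domestic government bonds to non-residents 2088.6, foreign purchases of domestic corporate bonds 696.6, borrowing by resident firms from foreign banks 1392.1; capital account: sale of embassy land to a foreign government 149.8, capital transfers received from emigrants 121.5.)

2356.9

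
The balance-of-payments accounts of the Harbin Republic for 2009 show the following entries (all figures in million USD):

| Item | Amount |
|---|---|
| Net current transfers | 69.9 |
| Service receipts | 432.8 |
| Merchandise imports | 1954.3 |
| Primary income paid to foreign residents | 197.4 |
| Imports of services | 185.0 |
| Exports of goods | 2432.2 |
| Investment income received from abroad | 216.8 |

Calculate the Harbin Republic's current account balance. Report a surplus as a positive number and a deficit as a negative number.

Goods balance = 2432.2 - 1954.3 = 477.9
Services balance = 432.8 - 185.0 = 247.8
Trade balance (goods + services) = 477.9 + 247.8 = 725.7
Net primary income = 216.8 - 197.4 = 19.4
Net secondary income = 69.9
Current account = 725.7 + 19.4 + 69.9 = 815.0

815.0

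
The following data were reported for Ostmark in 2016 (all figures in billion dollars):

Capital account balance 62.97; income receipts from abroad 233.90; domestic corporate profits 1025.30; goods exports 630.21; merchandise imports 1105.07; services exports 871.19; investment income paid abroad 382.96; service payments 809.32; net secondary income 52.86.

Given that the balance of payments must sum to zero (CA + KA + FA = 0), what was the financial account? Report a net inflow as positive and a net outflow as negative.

446.22

Goods balance = 630.21 - 1105.07 = -474.86
Services balance = 871.19 - 809.32 = 61.87
Trade balance (goods + services) = -474.86 + 61.87 = -412.99
Net primary income = 233.90 - 382.96 = -149.06
Net secondary income = 52.86
Current account = -412.99 + (-149.06) + 52.86 = -509.19
Financial account = -(-509.19 + 62.97) = 446.22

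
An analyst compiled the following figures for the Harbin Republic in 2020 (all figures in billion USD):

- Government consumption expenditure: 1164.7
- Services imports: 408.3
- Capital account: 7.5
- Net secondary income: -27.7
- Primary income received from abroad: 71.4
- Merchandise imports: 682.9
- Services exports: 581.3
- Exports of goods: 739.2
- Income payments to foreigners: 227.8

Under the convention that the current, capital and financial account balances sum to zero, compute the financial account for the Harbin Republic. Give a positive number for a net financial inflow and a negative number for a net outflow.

-52.7

Goods balance = 739.2 - 682.9 = 56.3
Services balance = 581.3 - 408.3 = 173.0
Trade balance (goods + services) = 56.3 + 173.0 = 229.3
Net primary income = 71.4 - 227.8 = -156.4
Net secondary income = -27.7
Current account = 229.3 + (-156.4) + (-27.7) = 45.2
Financial account = -(45.2 + 7.5) = -52.7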